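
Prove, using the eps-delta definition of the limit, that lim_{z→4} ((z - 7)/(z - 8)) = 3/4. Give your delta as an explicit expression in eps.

delta = min(2, 8eps)

Let eps > 0. We want delta > 0 with 0 < |z − 4| < delta ⇒ |(z - 7)/(z - 8) − (3/4)| < eps.
Combining over a common denominator, (z - 7)/(z - 8) − (3/4) = [(z - 7)·(-4) − (-3)·(z - 8)] / [(-4)·(z - 8)] = -1(z − 4) / ((-4)(z - 8)).
So |(z - 7)/(z - 8) − (3/4)| = |z − 4| / (4·|z − 8|).
Require delta ≤ 2, so |z − 8| ≥ |-4| − |z − 4| > 4 − 2 = 2.
Hence |(z - 7)/(z - 8) − (3/4)| < |z − 4|/(4·2) = (1/8)|z − 4|, which is < eps once |z − 4| < 8eps.
Take delta = min(2, 8eps). Then 0 < |z − 4| < delta forces both bounds, so |(z - 7)/(z - 8) − (3/4)| < eps.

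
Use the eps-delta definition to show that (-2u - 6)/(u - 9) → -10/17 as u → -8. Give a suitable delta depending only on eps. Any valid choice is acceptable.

delta = min(17/2, (289/48)eps)

Let eps > 0 be given. We want delta > 0 with 0 < |u + 8| < delta ⇒ |(-2u - 6)/(u - 9) + 10/17| < eps.
Combining over a common denominator, (-2u - 6)/(u - 9) + 10/17 = [(-2u - 6)·(-17) − 10·(u - 9)] / [(-17)·(u - 9)] = 24(u + 8) / ((-17)(u - 9)).
So |(-2u - 6)/(u - 9) + 10/17| = 24|u + 8| / (17·|u − 9|).
Require delta ≤ 17/2, so |u − 9| ≥ |-17| − |u + 8| > 17 − 17/2 = 17/2.
Hence |(-2u - 6)/(u - 9) + 10/17| < 24|u + 8|/(17·(17/2)) = (48/289)|u + 8|, which is < eps once |u + 8| < (289/48)eps.
Take delta = min(17/2, (289/48)eps). Then 0 < |u + 8| < delta forces both bounds, so |(-2u - 6)/(u - 9) + 10/17| < eps.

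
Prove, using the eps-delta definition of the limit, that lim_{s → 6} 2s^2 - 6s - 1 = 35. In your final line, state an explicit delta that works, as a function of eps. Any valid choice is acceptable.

delta = min(1, eps/20)

Let eps > 0 be given. We want delta > 0 such that 0 < |s − 6| < delta implies |(2s^2 - 6s - 1) − 35| < eps.
(2s^2 - 6s - 1) − 35 = 2s^2 - 6s - 36 = (s − 6)(2s + 6).
So |(2s^2 - 6s - 1) − 35| = |s − 6|·|2s + 6|.
Assume first that |s − 6| < 1, so |s| < 7. Then |2s + 6| ≤ 2·7 + 6 = 20.
Hence |(2s^2 - 6s - 1) − 35| ≤ 20|s − 6| < eps provided |s − 6| < eps/20.
Choosing delta = min(1, eps/20) ensures both conditions, hence |(2s^2 - 6s - 1) − 35| < eps.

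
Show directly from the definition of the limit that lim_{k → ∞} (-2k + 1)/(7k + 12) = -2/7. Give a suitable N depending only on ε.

N = (31/49)/ε

Suppose ε > 0. For k ≥ 1, |(-2k + 1)/(7k + 12) + 2/7| = |31|/(7(7k + 12)) = 31/(7(7k + 12)).
Since 7k + 12 ≥ 7k for k ≥ 1, this is ≤ 31/(7·7k) = (31/49)/k.
So |(-2k + 1)/(7k + 12) + 2/7| < ε whenever k > (31/49)/ε.
Take N = (31/49)/ε. If k > N then |(-2k + 1)/(7k + 12) + 2/7| ≤ (31/49)/k < ε.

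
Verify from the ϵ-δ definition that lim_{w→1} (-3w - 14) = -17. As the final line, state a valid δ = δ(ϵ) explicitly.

Fix ϵ > 0. We need δ > 0 so that 0 < |w − 1| < δ implies |(-3w - 14) + 17| < ϵ.
|(-3w - 14) + 17| = |-3w + 3| = 3|w − 1|.
So 3|w − 1| < ϵ exactly when |w − 1| < ϵ/3.
Choosing δ = ϵ/3 gives |(-3w - 14) + 17| = 3|w − 1| < ϵ whenever |w − 1| < δ.

δ = ϵ/3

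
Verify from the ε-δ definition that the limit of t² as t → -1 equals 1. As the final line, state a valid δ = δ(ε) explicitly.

Suppose ε > 0. We seek δ > 0 with 0 < |t + 1| < δ ⇒ |t² − 1| < ε.
Factor: t² − 1 = (t + 1)(t - 1), so |t² − 1| = |t + 1|·|t - 1|.
Impose δ ≤ 1 so that |t| < 2; then |t - 1| ≤ 3.
Hence |t² − 1| ≤ 3|t + 1|, which is < ε once |t + 1| < ε/3.
Take δ = min(1, ε/3). If 0 < |t + 1| < δ then both bounds hold and |t² − 1| ≤ 3|t + 1| < 3·(ε/3) = ε.

δ = min(1, ε/3)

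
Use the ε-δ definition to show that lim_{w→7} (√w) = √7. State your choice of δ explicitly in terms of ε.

δ = min(7, √7·ε)

Fix ε > 0. We want δ > 0 such that 0 < |w − 7| < δ implies |√w − √7| < ε.
Multiplying by the conjugate, |√w − √7| = |w − 7|/(√w + √7).
Restrict δ ≤ 7 so that |w − 7| < 7 forces w > 0, and then √w + √7 > √7.
Hence |√w − √7| < |w − 7|/√7, which is < ε once |w − 7| < √7·ε.
Take δ = min(7, √7·ε). If 0 < |w − 7| < δ then w > 0 and |√w − √7| < |w − 7|/√7 < ε.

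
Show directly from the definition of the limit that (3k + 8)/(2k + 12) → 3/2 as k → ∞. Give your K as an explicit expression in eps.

K = 5/eps

Let eps > 0 be given. For k ≥ 1, |(3k + 8)/(2k + 12) − (3/2)| = |-20|/(2(2k + 12)) = 20/(2(2k + 12)).
Since 2k + 12 ≥ 2k for k ≥ 1, this is ≤ 20/(2·2k) = 5/k.
So |(3k + 8)/(2k + 12) − (3/2)| < eps whenever k > 5/eps.
Take K = 5/eps. If k > K then |(3k + 8)/(2k + 12) − (3/2)| ≤ 5/k < eps.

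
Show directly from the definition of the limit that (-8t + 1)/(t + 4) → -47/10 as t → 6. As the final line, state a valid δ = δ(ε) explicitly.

Suppose ε > 0. We want δ > 0 with 0 < |t − 6| < δ ⇒ |(-8t + 1)/(t + 4) + 47/10| < ε.
Combining over a common denominator, (-8t + 1)/(t + 4) + 47/10 = [(-8t + 1)·10 − (-47)·(t + 4)] / [10·(t + 4)] = -33(t − 6) / (10(t + 4)).
So |(-8t + 1)/(t + 4) + 47/10| = 33|t − 6| / (10·|t + 4|).
Require δ ≤ 5, so |t + 4| ≥ |10| − |t − 6| > 10 − 5 = 5.
Hence |(-8t + 1)/(t + 4) + 47/10| < 33|t − 6|/(10·5) = (33/50)|t − 6|, which is < ε once |t − 6| < (50/33)ε.
Take δ = min(5, (50/33)ε). Then 0 < |t − 6| < δ forces both bounds, so |(-8t + 1)/(t + 4) + 47/10| < ε.

δ = min(5, (50/33)ε)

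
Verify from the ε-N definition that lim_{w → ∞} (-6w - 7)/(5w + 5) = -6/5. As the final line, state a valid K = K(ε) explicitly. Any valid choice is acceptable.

K = (1/5)/ε

Suppose ε > 0. We seek K > 0 such that w > K implies |(-6w - 7)/(5w + 5) + 6/5| < ε.
(-6w - 7)/(5w + 5) + 6/5 = (5(-6w - 7) − (-6)(5w + 5)) / (5(5w + 5)) = -5/(5(5w + 5)).
For w > 0 we have 5w + 5 > 5w, so |(-6w - 7)/(5w + 5) + 6/5| = 5/(5(5w + 5)) < 5/(5·5w) = (1/5)/w.
Thus |(-6w - 7)/(5w + 5) + 6/5| < ε whenever w > (1/5)/ε.
Take K = (1/5)/ε. If w > K then |(-6w - 7)/(5w + 5) + 6/5| < (1/5)/w < ε.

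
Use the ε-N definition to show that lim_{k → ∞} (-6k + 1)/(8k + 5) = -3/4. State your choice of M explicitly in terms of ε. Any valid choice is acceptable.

M = (19/32)/ε

Let ε > 0 be given. For k ≥ 1, |(-6k + 1)/(8k + 5) + 3/4| = |38|/(8(8k + 5)) = 38/(8(8k + 5)).
Since 8k + 5 ≥ 8k for k ≥ 1, this is ≤ 38/(8·8k) = (19/32)/k.
So |(-6k + 1)/(8k + 5) + 3/4| < ε whenever k > (19/32)/ε.
Take M = (19/32)/ε. If k > M then |(-6k + 1)/(8k + 5) + 3/4| ≤ (19/32)/k < ε.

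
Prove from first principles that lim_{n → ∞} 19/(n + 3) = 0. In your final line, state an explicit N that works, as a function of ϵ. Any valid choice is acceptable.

N = 19/ϵ

Let ϵ > 0. For n ≥ 1, |19/(n + 3) − 0| = 19/(n + 3) ≤ 19/n.
We need 19/n < ϵ, i.e. n > 19/ϵ.
Take N = 19/ϵ. If n > N then |19/(n + 3)| ≤ 19/n < ϵ.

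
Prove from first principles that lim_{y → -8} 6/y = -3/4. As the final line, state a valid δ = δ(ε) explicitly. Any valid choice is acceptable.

Let ε > 0 be given. We seek δ > 0 such that 0 < |y + 8| < δ implies |6/y + 3/4| < ε.
|6/y + 3/4| = 6·|-8 − y|/(8·|y|) = 6|y + 8|/(8|y|).
Require δ ≤ 4 so that |y| > 8 − 4 = 4, hence 8|y| > 32.
Then |6/y + 3/4| < 6|y + 8|/32, which is < ε when |y + 8| < (16/3)ε.
Take δ = min(4, (16/3)ε). Then 0 < |y + 8| < δ gives both |y + 8| < 4 and |y + 8| < (16/3)ε, so |6/y + 3/4| < ε.

δ = min(4, (16/3)ε)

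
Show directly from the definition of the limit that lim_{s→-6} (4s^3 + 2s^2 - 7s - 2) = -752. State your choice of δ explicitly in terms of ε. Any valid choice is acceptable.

Suppose ε > 0. We want δ > 0 such that 0 < |s + 6| < δ implies |(4s^3 + 2s^2 - 7s - 2) + 752| < ε.
(4s^3 + 2s^2 - 7s - 2) + 752 = 4s^3 + 2s^2 - 7s + 750 = (s + 6)(4s^2 - 22s + 125).
So |(4s^3 + 2s^2 - 7s - 2) + 752| = |s + 6|·|4s^2 - 22s + 125|.
Assume first that |s + 6| < 1, so |s| < 7. Then |4s^2 - 22s + 125| ≤ 4·7^2 + 22·7 + 125 = 475.
Hence |(4s^3 + 2s^2 - 7s - 2) + 752| ≤ 475|s + 6| < ε provided |s + 6| < ε/475.
Take δ = min(1, ε/475). Then 0 < |s + 6| < δ gives both |s + 6| < 1 and |s + 6| < ε/475, so |(4s^3 + 2s^2 - 7s - 2) + 752| < ε.

δ = min(1, ε/475)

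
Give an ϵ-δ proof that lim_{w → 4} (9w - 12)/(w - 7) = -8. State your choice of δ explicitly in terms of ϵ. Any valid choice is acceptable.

Suppose ϵ > 0. We want δ > 0 with 0 < |w − 4| < δ ⇒ |(9w - 12)/(w - 7) + 8| < ϵ.
Combining over a common denominator, (9w - 12)/(w - 7) + 8 = [(9w - 12)·(-3) − 24·(w - 7)] / [(-3)·(w - 7)] = -51(w − 4) / ((-3)(w - 7)).
So |(9w - 12)/(w - 7) + 8| = 51|w − 4| / (3·|w − 7|).
Require δ ≤ 3/2, so |w − 7| ≥ |-3| − |w − 4| > 3 − 3/2 = 3/2.
Hence |(9w - 12)/(w - 7) + 8| < 51|w − 4|/(3·(3/2)) = (34/3)|w − 4|, which is < ϵ once |w − 4| < (3/34)ϵ.
Take δ = min(3/2, (3/34)ϵ). Then 0 < |w − 4| < δ forces both bounds, so |(9w - 12)/(w - 7) + 8| < ϵ.

δ = min(3/2, (3/34)ϵ)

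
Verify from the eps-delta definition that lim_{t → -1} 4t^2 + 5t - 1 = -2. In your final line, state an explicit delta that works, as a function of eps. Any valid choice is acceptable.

delta = min(1, eps/9)

Suppose eps > 0. We want delta > 0 such that 0 < |t + 1| < delta implies |(4t^2 + 5t - 1) + 2| < eps.
(4t^2 + 5t - 1) + 2 = 4t^2 + 5t + 1 = (t + 1)(4t + 1).
So |(4t^2 + 5t - 1) + 2| = |t + 1|·|4t + 1|.
Assume first that |t + 1| < 1, so |t| < 2. Then |4t + 1| ≤ 4·2 + 1 = 9.
Hence |(4t^2 + 5t - 1) + 2| ≤ 9|t + 1| < eps provided |t + 1| < eps/9.
Take delta = min(1, eps/9). Then 0 < |t + 1| < delta gives both |t + 1| < 1 and |t + 1| < eps/9, so |(4t^2 + 5t - 1) + 2| < eps.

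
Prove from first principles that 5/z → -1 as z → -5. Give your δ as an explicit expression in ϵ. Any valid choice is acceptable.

Fix ϵ > 0. We seek δ > 0 such that 0 < |z + 5| < δ implies |5/z + 1| < ϵ.
|5/z + 1| = 5·|-5 − z|/(5·|z|) = 5|z + 5|/(5|z|).
Restrict δ ≤ 5/2. Then |z + 5| < 5/2 gives |z| > 5/2, so 5|z| > 25/2.
Then |5/z + 1| < 5|z + 5|/(25/2), which is < ϵ when |z + 5| < (5/2)ϵ.
Take δ = min(5/2, (5/2)ϵ). Then 0 < |z + 5| < δ gives both |z + 5| < 5/2 and |z + 5| < (5/2)ϵ, so |5/z + 1| < ϵ.

δ = min(5/2, (5/2)ϵ)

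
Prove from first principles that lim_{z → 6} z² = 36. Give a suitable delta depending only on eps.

Let eps > 0. We seek delta > 0 with 0 < |z − 6| < delta ⇒ |z² − 36| < eps.
Factor: z² − 36 = (z − 6)(z + 6), so |z² − 36| = |z − 6|·|z + 6|.
Impose delta ≤ 1 so that |z| < 7; then |z + 6| ≤ 13.
Hence |z² − 36| ≤ 13|z − 6|, which is < eps once |z − 6| < eps/13.
Take delta = min(1, eps/13). If 0 < |z − 6| < delta then both bounds hold and |z² − 36| ≤ 13|z − 6| < 13·(eps/13) = eps.

delta = min(1, eps/13)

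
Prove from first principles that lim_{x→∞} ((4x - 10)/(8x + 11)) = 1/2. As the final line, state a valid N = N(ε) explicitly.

Let ε > 0. We seek N > 0 such that x > N implies |(4x - 10)/(8x + 11) − (1/2)| < ε.
(4x - 10)/(8x + 11) − (1/2) = (8(4x - 10) − 4(8x + 11)) / (8(8x + 11)) = -124/(8(8x + 11)).
For x > 0 we have 8x + 11 > 8x, so |(4x - 10)/(8x + 11) − (1/2)| = 124/(8(8x + 11)) < 124/(8·8x) = (31/16)/x.
Thus |(4x - 10)/(8x + 11) − (1/2)| < ε whenever x > (31/16)/ε.
Take N = (31/16)/ε. If x > N then |(4x - 10)/(8x + 11) − (1/2)| < (31/16)/x < ε.

N = (31/16)/ε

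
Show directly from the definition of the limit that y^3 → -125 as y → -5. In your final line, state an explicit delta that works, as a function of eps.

Let eps > 0. We seek delta > 0 with 0 < |y + 5| < delta ⇒ |y^3 + 125| < eps.
Factor: y^3 + 125 = (y + 5)(y^2 - 5y + 25), so |y^3 + 125| = |y + 5|·|y^2 - 5y + 25|.
Impose delta ≤ 1 so that |y| < 6; then |y^2 - 5y + 25| ≤ 91.
Hence |y^3 + 125| ≤ 91|y + 5|, which is < eps once |y + 5| < eps/91.
Take delta = min(1, eps/91). If 0 < |y + 5| < delta then both bounds hold and |y^3 + 125| ≤ 91|y + 5| < 91·(eps/91) = eps.

delta = min(1, eps/91)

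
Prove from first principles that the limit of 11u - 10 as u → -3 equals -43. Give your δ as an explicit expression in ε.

Fix ε > 0. We need δ > 0 so that 0 < |u + 3| < δ implies |(11u - 10) + 43| < ε.
|(11u - 10) + 43| = |11u + 33| = 11|u + 3|.
So 11|u + 3| < ε exactly when |u + 3| < ε/11.
Take δ = ε/11. If 0 < |u + 3| < δ then |(11u - 10) + 43| = 11|u + 3| < 11·(ε/11) = ε.

δ = ε/11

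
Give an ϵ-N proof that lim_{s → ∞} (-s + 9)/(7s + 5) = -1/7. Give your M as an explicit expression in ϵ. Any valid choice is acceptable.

Let ϵ > 0. We seek M > 0 such that s > M implies |(-s + 9)/(7s + 5) + 1/7| < ϵ.
(-s + 9)/(7s + 5) + 1/7 = (7(-s + 9) − (-1)(7s + 5)) / (7(7s + 5)) = 68/(7(7s + 5)).
For s > 0 we have 7s + 5 > 7s, so |(-s + 9)/(7s + 5) + 1/7| = 68/(7(7s + 5)) < 68/(7·7s) = (68/49)/s.
Thus |(-s + 9)/(7s + 5) + 1/7| < ϵ whenever s > (68/49)/ϵ.
Take M = (68/49)/ϵ. If s > M then |(-s + 9)/(7s + 5) + 1/7| < (68/49)/s < ϵ.

M = (68/49)/ϵ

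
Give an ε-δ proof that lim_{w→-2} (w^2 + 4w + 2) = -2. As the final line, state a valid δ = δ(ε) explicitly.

Let ε > 0 be given. We want δ > 0 such that 0 < |w + 2| < δ implies |(w^2 + 4w + 2) + 2| < ε.
(w^2 + 4w + 2) + 2 = w^2 + 4w + 4 = (w + 2)(w + 2).
So |(w^2 + 4w + 2) + 2| = |w + 2|·|w + 2|.
Assume first that |w + 2| < 1, so |w| < 3. Then |w + 2| ≤ 3 + 2 = 5.
Hence |(w^2 + 4w + 2) + 2| ≤ 5|w + 2| < ε provided |w + 2| < ε/5.
Take δ = min(1, ε/5). Then 0 < |w + 2| < δ gives both |w + 2| < 1 and |w + 2| < ε/5, so |(w^2 + 4w + 2) + 2| < ε.

δ = min(1, ε/5)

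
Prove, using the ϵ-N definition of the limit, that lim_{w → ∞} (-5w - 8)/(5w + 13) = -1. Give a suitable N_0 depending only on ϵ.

N_0 = 1/ϵ

Fix ϵ > 0. We seek N_0 > 0 such that w > N_0 implies |(-5w - 8)/(5w + 13) + 1| < ϵ.
(-5w - 8)/(5w + 13) + 1 = (5(-5w - 8) − (-5)(5w + 13)) / (5(5w + 13)) = 25/(5(5w + 13)).
For w > 0 we have 5w + 13 > 5w, so |(-5w - 8)/(5w + 13) + 1| = 25/(5(5w + 13)) < 25/(5·5w) = 1/w.
Thus |(-5w - 8)/(5w + 13) + 1| < ϵ whenever w > 1/ϵ.
Take N_0 = 1/ϵ. If w > N_0 then |(-5w - 8)/(5w + 13) + 1| < 1/w < ϵ.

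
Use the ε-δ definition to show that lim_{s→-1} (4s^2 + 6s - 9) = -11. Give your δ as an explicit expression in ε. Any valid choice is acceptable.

δ = min(1, ε/10)

Let ε > 0. We want δ > 0 such that 0 < |s + 1| < δ implies |(4s^2 + 6s - 9) + 11| < ε.
(4s^2 + 6s - 9) + 11 = 4s^2 + 6s + 2 = (s + 1)(4s + 2).
So |(4s^2 + 6s - 9) + 11| = |s + 1|·|4s + 2|.
Require δ ≤ 1. Then |s + 1| < 1 gives |s| < 2, and by the triangle inequality |4s + 2| ≤ 4·2 + 2 = 10.
Hence |(4s^2 + 6s - 9) + 11| ≤ 10|s + 1| < ε provided |s + 1| < ε/10.
Take δ = min(1, ε/10). Then 0 < |s + 1| < δ gives both |s + 1| < 1 and |s + 1| < ε/10, so |(4s^2 + 6s - 9) + 11| < ε.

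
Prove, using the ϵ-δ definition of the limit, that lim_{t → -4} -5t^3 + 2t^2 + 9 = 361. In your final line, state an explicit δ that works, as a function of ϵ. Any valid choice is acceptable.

Suppose ϵ > 0. We want δ > 0 such that 0 < |t + 4| < δ implies |(-5t^3 + 2t^2 + 9) − 361| < ϵ.
(-5t^3 + 2t^2 + 9) − 361 = -5t^3 + 2t^2 - 352 = (t + 4)(-5t^2 + 22t - 88).
So |(-5t^3 + 2t^2 + 9) − 361| = |t + 4|·|-5t^2 + 22t - 88|.
Assume first that |t + 4| < 1, so |t| < 5. Then |-5t^2 + 22t - 88| ≤ 5·5^2 + 22·5 + 88 = 323.
Hence |(-5t^3 + 2t^2 + 9) − 361| ≤ 323|t + 4| < ϵ provided |t + 4| < ϵ/323.
Choosing δ = min(1, ϵ/323) ensures both conditions, hence |(-5t^3 + 2t^2 + 9) − 361| < ϵ.

δ = min(1, ϵ/323)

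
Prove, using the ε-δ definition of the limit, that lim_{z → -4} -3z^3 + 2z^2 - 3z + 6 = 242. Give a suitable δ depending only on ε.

Let ε > 0 be given. We want δ > 0 such that 0 < |z + 4| < δ implies |(-3z^3 + 2z^2 - 3z + 6) − 242| < ε.
(-3z^3 + 2z^2 - 3z + 6) − 242 = -3z^3 + 2z^2 - 3z - 236 = (z + 4)(-3z^2 + 14z - 59).
So |(-3z^3 + 2z^2 - 3z + 6) − 242| = |z + 4|·|-3z^2 + 14z - 59|.
Assume first that |z + 4| < 2, so |z| < 6. Then |-3z^2 + 14z - 59| ≤ 3·6^2 + 14·6 + 59 = 251.
Hence |(-3z^3 + 2z^2 - 3z + 6) − 242| ≤ 251|z + 4| < ε provided |z + 4| < ε/251.
Take δ = min(2, ε/251). Then 0 < |z + 4| < δ gives both |z + 4| < 2 and |z + 4| < ε/251, so |(-3z^3 + 2z^2 - 3z + 6) − 242| < ε.

δ = min(2, ε/251)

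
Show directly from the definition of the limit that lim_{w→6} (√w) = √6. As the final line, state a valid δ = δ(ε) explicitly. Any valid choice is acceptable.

δ = min(6, √6·ε)

Fix ε > 0. We want δ > 0 such that 0 < |w − 6| < δ implies |√w − √6| < ε.
Rationalise: √w − √6 = (w − 6)/(√w + √6), so |√w − √6| = |w − 6|/(√w + √6).
Restrict δ ≤ 6 so that |w − 6| < 6 forces w > 0, and then √w + √6 > √6.
Hence |√w − √6| < |w − 6|/√6, which is < ε once |w − 6| < √6·ε.
Take δ = min(6, √6·ε). If 0 < |w − 6| < δ then w > 0 and |√w − √6| < |w − 6|/√6 < ε.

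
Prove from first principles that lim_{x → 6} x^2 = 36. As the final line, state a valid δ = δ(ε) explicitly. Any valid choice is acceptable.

δ = min(1, ε/13)

Let ε > 0 be given. We seek δ > 0 with 0 < |x − 6| < δ ⇒ |x^2 − 36| < ε.
Factor: x^2 − 36 = (x − 6)(x + 6), so |x^2 − 36| = |x − 6|·|x + 6|.
Restrict δ ≤ 1. Then |x − 6| < 1 gives |x| < 7, so by the triangle inequality |x + 6| ≤ 7 + 6 = 13.
Hence |x^2 − 36| ≤ 13|x − 6|, which is < ε once |x − 6| < ε/13.
Take δ = min(1, ε/13). If 0 < |x − 6| < δ then both bounds hold and |x^2 − 36| ≤ 13|x − 6| < 13·(ε/13) = ε.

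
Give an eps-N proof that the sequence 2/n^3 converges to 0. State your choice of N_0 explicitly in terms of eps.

Suppose eps > 0. For n ≥ 1, |2/n^3 − 0| = 2/n^3.
2/n^3 < eps ⇔ n^3 > 2/eps ⇔ n > (2/eps)^{1/3}.
Take N_0 = (2/eps)^{1/3}. Then n > N_0 implies 2/n^3 < eps.

N_0 = (2/eps)^{1/3}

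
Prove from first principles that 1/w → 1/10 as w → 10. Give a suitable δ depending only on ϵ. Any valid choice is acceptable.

δ = min(5, 50ϵ)

Fix ϵ > 0. We seek δ > 0 such that 0 < |w − 10| < δ implies |1/w − (1/10)| < ϵ.
|1/w − (1/10)| = |10 − w|/(10·|w|) = |w − 10|/(10|w|).
Restrict δ ≤ 5. Then |w − 10| < 5 gives |w| > 5, so 10|w| > 50.
Then |1/w − (1/10)| < |w − 10|/50, which is < ϵ when |w − 10| < 50ϵ.
Take δ = min(5, 50ϵ). Then 0 < |w − 10| < δ gives both |w − 10| < 5 and |w − 10| < 50ϵ, so |1/w − (1/10)| < ϵ.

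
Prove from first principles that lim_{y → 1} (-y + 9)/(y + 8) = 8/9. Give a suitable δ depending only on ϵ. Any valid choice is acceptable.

δ = min(9/2, (81/34)ϵ)

Let ϵ > 0. We want δ > 0 with 0 < |y − 1| < δ ⇒ |(-y + 9)/(y + 8) − (8/9)| < ϵ.
Combining over a common denominator, (-y + 9)/(y + 8) − (8/9) = [(-y + 9)·9 − 8·(y + 8)] / [9·(y + 8)] = -17(y − 1) / (9(y + 8)).
So |(-y + 9)/(y + 8) − (8/9)| = 17|y − 1| / (9·|y + 8|).
Require δ ≤ 9/2, so |y + 8| ≥ |9| − |y − 1| > 9 − 9/2 = 9/2.
Hence |(-y + 9)/(y + 8) − (8/9)| < 17|y − 1|/(9·(9/2)) = (34/81)|y − 1|, which is < ϵ once |y − 1| < (81/34)ϵ.
Take δ = min(9/2, (81/34)ϵ). Then 0 < |y − 1| < δ forces both bounds, so |(-y + 9)/(y + 8) − (8/9)| < ϵ.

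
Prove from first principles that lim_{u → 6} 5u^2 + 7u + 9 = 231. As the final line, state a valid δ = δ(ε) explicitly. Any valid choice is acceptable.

Suppose ε > 0. We want δ > 0 such that 0 < |u − 6| < δ implies |(5u^2 + 7u + 9) − 231| < ε.
(5u^2 + 7u + 9) − 231 = 5u^2 + 7u - 222 = (u − 6)(5u + 37).
So |(5u^2 + 7u + 9) − 231| = |u − 6|·|5u + 37|.
Require δ ≤ 2. Then |u − 6| < 2 gives |u| < 8, and by the triangle inequality |5u + 37| ≤ 5·8 + 37 = 77.
Hence |(5u^2 + 7u + 9) − 231| ≤ 77|u − 6| < ε provided |u − 6| < ε/77.
Choosing δ = min(2, ε/77) ensures both conditions, hence |(5u^2 + 7u + 9) − 231| < ε.

δ = min(2, ε/77)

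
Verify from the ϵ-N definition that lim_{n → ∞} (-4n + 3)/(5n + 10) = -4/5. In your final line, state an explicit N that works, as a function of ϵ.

N = (11/5)/ϵ

Fix ϵ > 0. For n ≥ 1, |(-4n + 3)/(5n + 10) + 4/5| = |55|/(5(5n + 10)) = 55/(5(5n + 10)).
Since 5n + 10 ≥ 5n for n ≥ 1, this is ≤ 55/(5·5n) = (11/5)/n.
So |(-4n + 3)/(5n + 10) + 4/5| < ϵ whenever n > (11/5)/ϵ.
Take N = (11/5)/ϵ. If n > N then |(-4n + 3)/(5n + 10) + 4/5| ≤ (11/5)/n < ϵ.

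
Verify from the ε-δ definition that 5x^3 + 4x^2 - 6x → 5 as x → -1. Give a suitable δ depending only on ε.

δ = min(2, ε/53)

Let ε > 0 be given. We want δ > 0 such that 0 < |x + 1| < δ implies |(5x^3 + 4x^2 - 6x) − 5| < ε.
(5x^3 + 4x^2 - 6x) − 5 = 5x^3 + 4x^2 - 6x - 5 = (x + 1)(5x^2 - x - 5).
So |(5x^3 + 4x^2 - 6x) − 5| = |x + 1|·|5x^2 - x - 5|.
Assume first that |x + 1| < 2, so |x| < 3. Then |5x^2 - x - 5| ≤ 5·3^2 + 3 + 5 = 53.
Hence |(5x^3 + 4x^2 - 6x) − 5| ≤ 53|x + 1| < ε provided |x + 1| < ε/53.
Choosing δ = min(2, ε/53) ensures both conditions, hence |(5x^3 + 4x^2 - 6x) − 5| < ε.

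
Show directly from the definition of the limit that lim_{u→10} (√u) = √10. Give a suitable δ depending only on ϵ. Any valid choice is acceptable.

δ = min(10, √10·ϵ)

Suppose ϵ > 0. We want δ > 0 such that 0 < |u − 10| < δ implies |√u − √10| < ϵ.
Multiplying by the conjugate, |√u − √10| = |u − 10|/(√u + √10).
Restrict δ ≤ 10 so that |u − 10| < 10 forces u > 0, and then √u + √10 > √10.
Hence |√u − √10| < |u − 10|/√10, which is < ϵ once |u − 10| < √10·ϵ.
Take δ = min(10, √10·ϵ). If 0 < |u − 10| < δ then u > 0 and |√u − √10| < |u − 10|/√10 < ϵ.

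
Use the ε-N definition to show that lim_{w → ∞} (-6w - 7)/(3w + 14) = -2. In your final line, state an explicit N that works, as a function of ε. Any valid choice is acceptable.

N = 7/ε

Fix ε > 0. We seek N > 0 such that w > N implies |(-6w - 7)/(3w + 14) + 2| < ε.
(-6w - 7)/(3w + 14) + 2 = (3(-6w - 7) − (-6)(3w + 14)) / (3(3w + 14)) = 63/(3(3w + 14)).
For w > 0 we have 3w + 14 > 3w, so |(-6w - 7)/(3w + 14) + 2| = 63/(3(3w + 14)) < 63/(3·3w) = 7/w.
Thus |(-6w - 7)/(3w + 14) + 2| < ε whenever w > 7/ε.
Take N = 7/ε. If w > N then |(-6w - 7)/(3w + 14) + 2| < 7/w < ε.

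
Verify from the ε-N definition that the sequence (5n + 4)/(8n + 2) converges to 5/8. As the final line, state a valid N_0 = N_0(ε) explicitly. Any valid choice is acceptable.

N_0 = (11/32)/ε

Fix ε > 0. For n ≥ 1, |(5n + 4)/(8n + 2) − (5/8)| = |22|/(8(8n + 2)) = 22/(8(8n + 2)).
Since 8n + 2 ≥ 8n for n ≥ 1, this is ≤ 22/(8·8n) = (11/32)/n.
So |(5n + 4)/(8n + 2) − (5/8)| < ε whenever n > (11/32)/ε.
Take N_0 = (11/32)/ε. If n > N_0 then |(5n + 4)/(8n + 2) − (5/8)| ≤ (11/32)/n < ε.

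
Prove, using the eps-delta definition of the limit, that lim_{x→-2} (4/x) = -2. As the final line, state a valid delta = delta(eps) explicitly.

Let eps > 0. We seek delta > 0 such that 0 < |x + 2| < delta implies |4/x + 2| < eps.
|4/x + 2| = 4·|-2 − x|/(2·|x|) = 4|x + 2|/(2|x|).
Require delta ≤ 1 so that |x| > 2 − 1 = 1, hence 2|x| > 2.
Then |4/x + 2| < 4|x + 2|/2, which is < eps when |x + 2| < (1/2)eps.
Take delta = min(1, (1/2)eps). Then 0 < |x + 2| < delta gives both |x + 2| < 1 and |x + 2| < (1/2)eps, so |4/x + 2| < eps.

delta = min(1, (1/2)eps)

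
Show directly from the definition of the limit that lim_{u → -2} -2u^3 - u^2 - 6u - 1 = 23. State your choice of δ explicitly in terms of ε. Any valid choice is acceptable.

Let ε > 0 be given. We want δ > 0 such that 0 < |u + 2| < δ implies |(-2u^3 - u^2 - 6u - 1) − 23| < ε.
(-2u^3 - u^2 - 6u - 1) − 23 = -2u^3 - u^2 - 6u - 24 = (u + 2)(-2u^2 + 3u - 12).
So |(-2u^3 - u^2 - 6u - 1) − 23| = |u + 2|·|-2u^2 + 3u - 12|.
Assume first that |u + 2| < 1, so |u| < 3. Then |-2u^2 + 3u - 12| ≤ 2·3^2 + 3·3 + 12 = 39.
Hence |(-2u^3 - u^2 - 6u - 1) − 23| ≤ 39|u + 2| < ε provided |u + 2| < ε/39.
Choosing δ = min(1, ε/39) ensures both conditions, hence |(-2u^3 - u^2 - 6u - 1) − 23| < ε.

δ = min(1, ε/39)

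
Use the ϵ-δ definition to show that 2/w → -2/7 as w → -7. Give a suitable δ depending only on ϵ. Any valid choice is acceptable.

Let ϵ > 0. We seek δ > 0 such that 0 < |w + 7| < δ implies |2/w + 2/7| < ϵ.
|2/w + 2/7| = 2·|-7 − w|/(7·|w|) = 2|w + 7|/(7|w|).
Restrict δ ≤ 7/2. Then |w + 7| < 7/2 gives |w| > 7/2, so 7|w| > 49/2.
Then |2/w + 2/7| < 2|w + 7|/(49/2), which is < ϵ when |w + 7| < (49/4)ϵ.
Take δ = min(7/2, (49/4)ϵ). Then 0 < |w + 7| < δ gives both |w + 7| < 7/2 and |w + 7| < (49/4)ϵ, so |2/w + 2/7| < ϵ.

δ = min(7/2, (49/4)ϵ)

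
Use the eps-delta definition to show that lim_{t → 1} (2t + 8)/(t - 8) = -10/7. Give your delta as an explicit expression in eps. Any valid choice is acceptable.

delta = min(7/2, (49/48)eps)

Let eps > 0. We want delta > 0 with 0 < |t − 1| < delta ⇒ |(2t + 8)/(t - 8) + 10/7| < eps.
Combining over a common denominator, (2t + 8)/(t - 8) + 10/7 = [(2t + 8)·(-7) − 10·(t - 8)] / [(-7)·(t - 8)] = -24(t − 1) / ((-7)(t - 8)).
So |(2t + 8)/(t - 8) + 10/7| = 24|t − 1| / (7·|t − 8|).
Require delta ≤ 7/2, so |t − 8| ≥ |-7| − |t − 1| > 7 − 7/2 = 7/2.
Hence |(2t + 8)/(t - 8) + 10/7| < 24|t − 1|/(7·(7/2)) = (48/49)|t − 1|, which is < eps once |t − 1| < (49/48)eps.
Take delta = min(7/2, (49/48)eps). Then 0 < |t − 1| < delta forces both bounds, so |(2t + 8)/(t - 8) + 10/7| < eps.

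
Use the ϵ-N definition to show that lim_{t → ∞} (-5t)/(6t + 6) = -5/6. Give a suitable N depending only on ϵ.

Fix ϵ > 0. We seek N > 0 such that t > N implies |(-5t)/(6t + 6) + 5/6| < ϵ.
(-5t)/(6t + 6) + 5/6 = (6(-5t) − (-5)(6t + 6)) / (6(6t + 6)) = 30/(6(6t + 6)).
For t > 0 we have 6t + 6 > 6t, so |(-5t)/(6t + 6) + 5/6| = 30/(6(6t + 6)) < 30/(6·6t) = (5/6)/t.
Thus |(-5t)/(6t + 6) + 5/6| < ϵ whenever t > (5/6)/ϵ.
Take N = (5/6)/ϵ. If t > N then |(-5t)/(6t + 6) + 5/6| < (5/6)/t < ϵ.

N = (5/6)/ϵ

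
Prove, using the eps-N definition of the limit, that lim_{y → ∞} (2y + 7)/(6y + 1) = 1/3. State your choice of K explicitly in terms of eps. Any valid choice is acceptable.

Let eps > 0. We seek K > 0 such that y > K implies |(2y + 7)/(6y + 1) − (1/3)| < eps.
(2y + 7)/(6y + 1) − (1/3) = (6(2y + 7) − 2(6y + 1)) / (6(6y + 1)) = 40/(6(6y + 1)).
For y > 0 we have 6y + 1 > 6y, so |(2y + 7)/(6y + 1) − (1/3)| = 40/(6(6y + 1)) < 40/(6·6y) = (10/9)/y.
Thus |(2y + 7)/(6y + 1) − (1/3)| < eps whenever y > (10/9)/eps.
Take K = (10/9)/eps. If y > K then |(2y + 7)/(6y + 1) − (1/3)| < (10/9)/y < eps.

K = (10/9)/eps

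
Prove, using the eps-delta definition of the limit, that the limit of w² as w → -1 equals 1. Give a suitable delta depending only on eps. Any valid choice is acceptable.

Let eps > 0 be given. We seek delta > 0 with 0 < |w + 1| < delta ⇒ |w² − 1| < eps.
Factor: w² − 1 = (w + 1)(w - 1), so |w² − 1| = |w + 1|·|w - 1|.
Impose delta ≤ 1 so that |w| < 2; then |w - 1| ≤ 3.
Hence |w² − 1| ≤ 3|w + 1|, which is < eps once |w + 1| < eps/3.
Take delta = min(1, eps/3). If 0 < |w + 1| < delta then both bounds hold and |w² − 1| ≤ 3|w + 1| < 3·(eps/3) = eps.

delta = min(1, eps/3)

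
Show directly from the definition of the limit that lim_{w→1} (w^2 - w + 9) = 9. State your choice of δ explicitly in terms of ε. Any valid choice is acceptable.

δ = min(1, ε/2)

Fix ε > 0. We want δ > 0 such that 0 < |w − 1| < δ implies |(w^2 - w + 9) − 9| < ε.
(w^2 - w + 9) − 9 = w^2 - w = (w − 1)(w).
So |(w^2 - w + 9) − 9| = |w − 1|·|w|.
Require δ ≤ 1. Then |w − 1| < 1 gives |w| < 2, and by the triangle inequality |w| ≤ 2 = 2.
Hence |(w^2 - w + 9) − 9| ≤ 2|w − 1| < ε provided |w − 1| < ε/2.
Choosing δ = min(1, ε/2) ensures both conditions, hence |(w^2 - w + 9) − 9| < ε.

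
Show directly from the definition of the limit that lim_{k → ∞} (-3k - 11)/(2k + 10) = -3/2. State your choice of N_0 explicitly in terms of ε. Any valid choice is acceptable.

N_0 = 2/ε

Fix ε > 0. For k ≥ 1, |(-3k - 11)/(2k + 10) + 3/2| = |8|/(2(2k + 10)) = 8/(2(2k + 10)).
Since 2k + 10 ≥ 2k for k ≥ 1, this is ≤ 8/(2·2k) = 2/k.
So |(-3k - 11)/(2k + 10) + 3/2| < ε whenever k > 2/ε.
Take N_0 = 2/ε. If k > N_0 then |(-3k - 11)/(2k + 10) + 3/2| ≤ 2/k < ε.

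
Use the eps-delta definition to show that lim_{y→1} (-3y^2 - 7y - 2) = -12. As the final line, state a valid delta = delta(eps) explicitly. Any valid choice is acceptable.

delta = min(2, eps/19)

Let eps > 0. We want delta > 0 such that 0 < |y − 1| < delta implies |(-3y^2 - 7y - 2) + 12| < eps.
(-3y^2 - 7y - 2) + 12 = -3y^2 - 7y + 10 = (y − 1)(-3y - 10).
So |(-3y^2 - 7y - 2) + 12| = |y − 1|·|-3y - 10|.
Require delta ≤ 2. Then |y − 1| < 2 gives |y| < 3, and by the triangle inequality |-3y - 10| ≤ 3·3 + 10 = 19.
Hence |(-3y^2 - 7y - 2) + 12| ≤ 19|y − 1| < eps provided |y − 1| < eps/19.
Take delta = min(2, eps/19). Then 0 < |y − 1| < delta gives both |y − 1| < 2 and |y − 1| < eps/19, so |(-3y^2 - 7y - 2) + 12| < eps.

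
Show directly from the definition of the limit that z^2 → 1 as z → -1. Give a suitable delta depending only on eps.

Let eps > 0 be given. We seek delta > 0 with 0 < |z + 1| < delta ⇒ |z^2 − 1| < eps.
Factor: z^2 − 1 = (z + 1)(z - 1), so |z^2 − 1| = |z + 1|·|z - 1|.
Restrict delta ≤ 1. Then |z + 1| < 1 gives |z| < 2, so by the triangle inequality |z - 1| ≤ 2 + 1 = 3.
Hence |z^2 − 1| ≤ 3|z + 1|, which is < eps once |z + 1| < eps/3.
Take delta = min(1, eps/3). If 0 < |z + 1| < delta then both bounds hold and |z^2 − 1| ≤ 3|z + 1| < 3·(eps/3) = eps.

delta = min(1, eps/3)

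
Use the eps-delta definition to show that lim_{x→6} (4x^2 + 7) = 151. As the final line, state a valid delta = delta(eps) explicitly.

delta = min(1, eps/52)

Suppose eps > 0. We want delta > 0 such that 0 < |x − 6| < delta implies |(4x^2 + 7) − 151| < eps.
(4x^2 + 7) − 151 = 4x^2 - 144 = (x − 6)(4x + 24).
So |(4x^2 + 7) − 151| = |x − 6|·|4x + 24|.
Require delta ≤ 1. Then |x − 6| < 1 gives |x| < 7, and by the triangle inequality |4x + 24| ≤ 4·7 + 24 = 52.
Hence |(4x^2 + 7) − 151| ≤ 52|x − 6| < eps provided |x − 6| < eps/52.
Take delta = min(1, eps/52). Then 0 < |x − 6| < delta gives both |x − 6| < 1 and |x − 6| < eps/52, so |(4x^2 + 7) − 151| < eps.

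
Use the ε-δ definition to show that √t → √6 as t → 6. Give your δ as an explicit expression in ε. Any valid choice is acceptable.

δ = min(6, √6·ε)

Let ε > 0 be given. We want δ > 0 such that 0 < |t − 6| < δ implies |√t − √6| < ε.
Rationalise: √t − √6 = (t − 6)/(√t + √6), so |√t − √6| = |t − 6|/(√t + √6).
Restrict δ ≤ 6 so that |t − 6| < 6 forces t > 0, and then √t + √6 > √6.
Hence |√t − √6| < |t − 6|/√6, which is < ε once |t − 6| < √6·ε.
Take δ = min(6, √6·ε). If 0 < |t − 6| < δ then t > 0 and |√t − √6| < |t − 6|/√6 < ε.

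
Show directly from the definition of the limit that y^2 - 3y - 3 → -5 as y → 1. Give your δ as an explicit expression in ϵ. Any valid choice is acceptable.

Let ϵ > 0 be given. We want δ > 0 such that 0 < |y − 1| < δ implies |(y^2 - 3y - 3) + 5| < ϵ.
(y^2 - 3y - 3) + 5 = y^2 - 3y + 2 = (y − 1)(y - 2).
So |(y^2 - 3y - 3) + 5| = |y − 1|·|y - 2|.
Require δ ≤ 1. Then |y − 1| < 1 gives |y| < 2, and by the triangle inequality |y - 2| ≤ 2 + 2 = 4.
Hence |(y^2 - 3y - 3) + 5| ≤ 4|y − 1| < ϵ provided |y − 1| < ϵ/4.
Take δ = min(1, ϵ/4). Then 0 < |y − 1| < δ gives both |y − 1| < 1 and |y − 1| < ϵ/4, so |(y^2 - 3y - 3) + 5| < ϵ.

δ = min(1, ϵ/4)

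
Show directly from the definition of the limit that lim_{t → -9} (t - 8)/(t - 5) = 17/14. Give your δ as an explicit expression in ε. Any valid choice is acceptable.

δ = min(7, (98/3)ε)

Suppose ε > 0. We want δ > 0 with 0 < |t + 9| < δ ⇒ |(t - 8)/(t - 5) − (17/14)| < ε.
Combining over a common denominator, (t - 8)/(t - 5) − (17/14) = [(t - 8)·(-14) − (-17)·(t - 5)] / [(-14)·(t - 5)] = 3(t + 9) / ((-14)(t - 5)).
So |(t - 8)/(t - 5) − (17/14)| = 3|t + 9| / (14·|t − 5|).
Require δ ≤ 7, so |t − 5| ≥ |-14| − |t + 9| > 14 − 7 = 7.
Hence |(t - 8)/(t - 5) − (17/14)| < 3|t + 9|/(14·7) = (3/98)|t + 9|, which is < ε once |t + 9| < (98/3)ε.
Take δ = min(7, (98/3)ε). Then 0 < |t + 9| < δ forces both bounds, so |(t - 8)/(t - 5) − (17/14)| < ε.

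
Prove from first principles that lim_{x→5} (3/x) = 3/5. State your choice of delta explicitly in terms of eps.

Fix eps > 0. We seek delta > 0 such that 0 < |x − 5| < delta implies |3/x − (3/5)| < eps.
|3/x − (3/5)| = 3·|5 − x|/(5·|x|) = 3|x − 5|/(5|x|).
Restrict delta ≤ 5/2. Then |x − 5| < 5/2 gives |x| > 5/2, so 5|x| > 25/2.
Then |3/x − (3/5)| < 3|x − 5|/(25/2), which is < eps when |x − 5| < (25/6)eps.
Take delta = min(5/2, (25/6)eps). Then 0 < |x − 5| < delta gives both |x − 5| < 5/2 and |x − 5| < (25/6)eps, so |3/x − (3/5)| < eps.

delta = min(5/2, (25/6)eps)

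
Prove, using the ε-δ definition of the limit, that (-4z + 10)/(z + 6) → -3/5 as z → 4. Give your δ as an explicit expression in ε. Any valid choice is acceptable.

δ = min(5, (25/17)ε)

Let ε > 0. We want δ > 0 with 0 < |z − 4| < δ ⇒ |(-4z + 10)/(z + 6) + 3/5| < ε.
Combining over a common denominator, (-4z + 10)/(z + 6) + 3/5 = [(-4z + 10)·10 − (-6)·(z + 6)] / [10·(z + 6)] = -34(z − 4) / (10(z + 6)).
So |(-4z + 10)/(z + 6) + 3/5| = 34|z − 4| / (10·|z + 6|).
Restrict δ ≤ 5. Then |z − 4| < 5 gives |z + 6| = |(z − 4) + 10| ≥ 10 − 5 = 5.
Hence |(-4z + 10)/(z + 6) + 3/5| < 34|z − 4|/(10·5) = (17/25)|z − 4|, which is < ε once |z − 4| < (25/17)ε.
Take δ = min(5, (25/17)ε). Then 0 < |z − 4| < δ forces both bounds, so |(-4z + 10)/(z + 6) + 3/5| < ε.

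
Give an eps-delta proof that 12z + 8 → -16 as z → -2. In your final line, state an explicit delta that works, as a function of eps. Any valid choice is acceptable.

delta = eps/12

Suppose eps > 0. We need delta > 0 so that 0 < |z + 2| < delta implies |(12z + 8) + 16| < eps.
|(12z + 8) + 16| = |12z + 24| = 12|z + 2|.
So 12|z + 2| < eps exactly when |z + 2| < eps/12.
Choosing delta = eps/12 gives |(12z + 8) + 16| = 12|z + 2| < eps whenever |z + 2| < delta.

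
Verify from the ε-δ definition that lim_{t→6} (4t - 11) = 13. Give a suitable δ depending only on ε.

δ = ε/4

Let ε > 0. We need δ > 0 so that 0 < |t − 6| < δ implies |(4t - 11) − 13| < ε.
Since (4t - 11) − 13 = 4(t − 6), we have |(4t - 11) − 13| = 4|t − 6|.
So 4|t − 6| < ε exactly when |t − 6| < ε/4.
Choosing δ = ε/4 gives |(4t - 11) − 13| = 4|t − 6| < ε whenever |t − 6| < δ.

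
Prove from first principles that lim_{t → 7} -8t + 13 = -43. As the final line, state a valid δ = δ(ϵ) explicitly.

Let ϵ > 0. We need δ > 0 so that 0 < |t − 7| < δ implies |(-8t + 13) + 43| < ϵ.
Since (-8t + 13) + 43 = -8(t − 7), we have |(-8t + 13) + 43| = 8|t − 7|.
Thus it suffices that |t − 7| < ϵ/8.
Choosing δ = ϵ/8 gives |(-8t + 13) + 43| = 8|t − 7| < ϵ whenever |t − 7| < δ.

δ = ϵ/8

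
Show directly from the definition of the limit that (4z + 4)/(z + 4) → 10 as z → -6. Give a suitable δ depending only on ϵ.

Suppose ϵ > 0. We want δ > 0 with 0 < |z + 6| < δ ⇒ |(4z + 4)/(z + 4) − 10| < ϵ.
Combining over a common denominator, (4z + 4)/(z + 4) − 10 = [(4z + 4)·(-2) − (-20)·(z + 4)] / [(-2)·(z + 4)] = 12(z + 6) / ((-2)(z + 4)).
So |(4z + 4)/(z + 4) − 10| = 12|z + 6| / (2·|z + 4|).
Require δ ≤ 1, so |z + 4| ≥ |-2| − |z + 6| > 2 − 1 = 1.
Hence |(4z + 4)/(z + 4) − 10| < 12|z + 6|/(2·1) = 6|z + 6|, which is < ϵ once |z + 6| < (1/6)ϵ.
Take δ = min(1, (1/6)ϵ). Then 0 < |z + 6| < δ forces both bounds, so |(4z + 4)/(z + 4) − 10| < ϵ.

δ = min(1, (1/6)ϵ)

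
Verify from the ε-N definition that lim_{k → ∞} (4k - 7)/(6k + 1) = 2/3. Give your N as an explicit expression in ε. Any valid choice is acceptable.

Fix ε > 0. For k ≥ 1, |(4k - 7)/(6k + 1) − (2/3)| = |-46|/(6(6k + 1)) = 46/(6(6k + 1)).
Since 6k + 1 ≥ 6k for k ≥ 1, this is ≤ 46/(6·6k) = (23/18)/k.
So |(4k - 7)/(6k + 1) − (2/3)| < ε whenever k > (23/18)/ε.
Take N = (23/18)/ε. If k > N then |(4k - 7)/(6k + 1) − (2/3)| ≤ (23/18)/k < ε.

N = (23/18)/ε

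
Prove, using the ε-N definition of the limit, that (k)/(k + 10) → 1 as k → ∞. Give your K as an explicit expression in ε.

Suppose ε > 0. For k ≥ 1, |(k)/(k + 10) − 1| = |-10|/((k + 10)) = 10/((k + 10)).
Since k + 10 ≥ k for k ≥ 1, this is ≤ 10/(k) = 10/k.
So |(k)/(k + 10) − 1| < ε whenever k > 10/ε.
Take K = 10/ε. If k > K then |(k)/(k + 10) − 1| ≤ 10/k < ε.

K = 10/ε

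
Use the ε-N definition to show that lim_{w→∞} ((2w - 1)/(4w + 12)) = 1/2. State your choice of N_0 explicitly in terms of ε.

Fix ε > 0. We seek N_0 > 0 such that w > N_0 implies |(2w - 1)/(4w + 12) − (1/2)| < ε.
(2w - 1)/(4w + 12) − (1/2) = (4(2w - 1) − 2(4w + 12)) / (4(4w + 12)) = -28/(4(4w + 12)).
For w > 0 we have 4w + 12 > 4w, so |(2w - 1)/(4w + 12) − (1/2)| = 28/(4(4w + 12)) < 28/(4·4w) = (7/4)/w.
Thus |(2w - 1)/(4w + 12) − (1/2)| < ε whenever w > (7/4)/ε.
Take N_0 = (7/4)/ε. If w > N_0 then |(2w - 1)/(4w + 12) − (1/2)| < (7/4)/w < ε.

N_0 = (7/4)/ε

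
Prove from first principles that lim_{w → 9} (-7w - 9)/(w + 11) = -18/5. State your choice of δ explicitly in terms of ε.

Fix ε > 0. We want δ > 0 with 0 < |w − 9| < δ ⇒ |(-7w - 9)/(w + 11) + 18/5| < ε.
Combining over a common denominator, (-7w - 9)/(w + 11) + 18/5 = [(-7w - 9)·20 − (-72)·(w + 11)] / [20·(w + 11)] = -68(w − 9) / (20(w + 11)).
So |(-7w - 9)/(w + 11) + 18/5| = 68|w − 9| / (20·|w + 11|).
Require δ ≤ 10, so |w + 11| ≥ |20| − |w − 9| > 20 − 10 = 10.
Hence |(-7w - 9)/(w + 11) + 18/5| < 68|w − 9|/(20·10) = (17/50)|w − 9|, which is < ε once |w − 9| < (50/17)ε.
Take δ = min(10, (50/17)ε). Then 0 < |w − 9| < δ forces both bounds, so |(-7w - 9)/(w + 11) + 18/5| < ε.

δ = min(10, (50/17)ε)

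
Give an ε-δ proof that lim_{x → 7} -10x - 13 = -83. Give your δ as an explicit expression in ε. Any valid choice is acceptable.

Fix ε > 0. We need δ > 0 so that 0 < |x − 7| < δ implies |(-10x - 13) + 83| < ε.
|(-10x - 13) + 83| = |-10x + 70| = 10|x − 7|.
Thus it suffices that |x − 7| < ε/10.
Choosing δ = ε/10 gives |(-10x - 13) + 83| = 10|x − 7| < ε whenever |x − 7| < δ.

δ = ε/10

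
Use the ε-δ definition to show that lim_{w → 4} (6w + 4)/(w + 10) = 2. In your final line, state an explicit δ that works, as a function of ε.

Fix ε > 0. We want δ > 0 with 0 < |w − 4| < δ ⇒ |(6w + 4)/(w + 10) − 2| < ε.
Combining over a common denominator, (6w + 4)/(w + 10) − 2 = [(6w + 4)·14 − 28·(w + 10)] / [14·(w + 10)] = 56(w − 4) / (14(w + 10)).
So |(6w + 4)/(w + 10) − 2| = 56|w − 4| / (14·|w + 10|).
Require δ ≤ 7, so |w + 10| ≥ |14| − |w − 4| > 14 − 7 = 7.
Hence |(6w + 4)/(w + 10) − 2| < 56|w − 4|/(14·7) = (4/7)|w − 4|, which is < ε once |w − 4| < (7/4)ε.
Take δ = min(7, (7/4)ε). Then 0 < |w − 4| < δ forces both bounds, so |(6w + 4)/(w + 10) − 2| < ε.

δ = min(7, (7/4)ε)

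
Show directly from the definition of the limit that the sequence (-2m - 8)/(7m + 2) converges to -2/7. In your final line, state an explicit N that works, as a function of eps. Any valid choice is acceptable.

Suppose eps > 0. For m ≥ 1, |(-2m - 8)/(7m + 2) + 2/7| = |-52|/(7(7m + 2)) = 52/(7(7m + 2)).
Since 7m + 2 ≥ 7m for m ≥ 1, this is ≤ 52/(7·7m) = (52/49)/m.
So |(-2m - 8)/(7m + 2) + 2/7| < eps whenever m > (52/49)/eps.
Take N = (52/49)/eps. If m > N then |(-2m - 8)/(7m + 2) + 2/7| ≤ (52/49)/m < eps.

N = (52/49)/eps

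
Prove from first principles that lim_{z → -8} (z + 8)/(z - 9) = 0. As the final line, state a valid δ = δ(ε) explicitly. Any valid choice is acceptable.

Let ε > 0 be given. We want δ > 0 with 0 < |z + 8| < δ ⇒ |(z + 8)/(z - 9) − 0| < ε.
Combining over a common denominator, (z + 8)/(z - 9) − 0 = [(z + 8)·(-17) − 0·(z - 9)] / [(-17)·(z - 9)] = -17(z + 8) / ((-17)(z - 9)).
So |(z + 8)/(z - 9) − 0| = 17|z + 8| / (17·|z − 9|).
Require δ ≤ 17/2, so |z − 9| ≥ |-17| − |z + 8| > 17 − 17/2 = 17/2.
Hence |(z + 8)/(z - 9) − 0| < 17|z + 8|/(17·(17/2)) = (2/17)|z + 8|, which is < ε once |z + 8| < (17/2)ε.
Take δ = min(17/2, (17/2)ε). Then 0 < |z + 8| < δ forces both bounds, so |(z + 8)/(z - 9) − 0| < ε.

δ = min(17/2, (17/2)ε)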